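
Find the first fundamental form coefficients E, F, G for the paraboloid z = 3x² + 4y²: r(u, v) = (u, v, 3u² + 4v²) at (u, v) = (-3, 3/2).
E = 325;  F = -216;  G = 145

Partials: r_u = (1, 0, 6*u), r_v = (0, 1, 8*v). As functions of (u, v):
  E = r_u · r_u = 36*u^2 + 1,
  F = r_u · r_v = 48*u*v,
  G = r_v · r_v = 64*v^2 + 1.
Evaluating at (u, v) = (-3, 3/2): E = 325, F = -216, G = 145.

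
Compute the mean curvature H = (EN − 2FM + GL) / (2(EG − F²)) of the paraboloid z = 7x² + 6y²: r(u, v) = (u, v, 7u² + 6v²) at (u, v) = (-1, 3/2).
H = 3457*sqrt(521)/271441

With E = 196*u^2 + 1, F = 168*u*v, G = 144*v^2 + 1, L = 14/sqrt(196*u^2 + 144*v^2 + 1), M = 0, N = 12/sqrt(196*u^2 + 144*v^2 + 1), assemble
  H = (EN − 2FM + GL) / (2(EG − F²)) = (1176*u^2 + 1008*v^2 + 13)/(196*u^2 + 144*v^2 + 1)^(3/2).
At (u, v) = (-1, 3/2): H = 3457*sqrt(521)/271441.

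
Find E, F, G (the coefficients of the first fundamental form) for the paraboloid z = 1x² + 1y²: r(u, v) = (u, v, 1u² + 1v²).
E = 4*u^2 + 1;  F = 4*u*v;  G = 4*v^2 + 1

Compute partials: r_u = (1, 0, 2*u), r_v = (0, 1, 2*v). Then
  E = r_u · r_u = 4*u^2 + 1,
  F = r_u · r_v = 4*u*v,
  G = r_v · r_v = 4*v^2 + 1.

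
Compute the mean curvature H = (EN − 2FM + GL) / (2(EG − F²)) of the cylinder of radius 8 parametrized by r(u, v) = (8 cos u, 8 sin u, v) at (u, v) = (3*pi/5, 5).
H = -1/16

With E = 64, F = 0, G = 1, L = -8, M = 0, N = 0, assemble
  H = (EN − 2FM + GL) / (2(EG − F²)) = -1/16.
At (u, v) = (3*pi/5, 5): H = -1/16.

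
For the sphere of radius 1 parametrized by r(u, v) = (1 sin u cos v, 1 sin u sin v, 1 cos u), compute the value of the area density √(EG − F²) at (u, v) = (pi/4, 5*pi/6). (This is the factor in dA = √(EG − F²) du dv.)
√(EG − F²)|_{(pi/4, 5*pi/6)} = sqrt(2)/2

E = 1, F = 0, G = sin(u)^2, so EG − F² = sin(u)^2. Taking the positive square root: √(EG − F²) = Abs(sin(u)). At (u, v) = (pi/4, 5*pi/6): sqrt(2)/2.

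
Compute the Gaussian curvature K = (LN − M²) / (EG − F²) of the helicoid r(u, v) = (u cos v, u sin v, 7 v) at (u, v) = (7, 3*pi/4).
K = -1/196

Coefficients of the first fundamental form: E = 1, F = 0, G = u^2 + 49.
Coefficients of the second fundamental form: L = 0, M = -7/sqrt(u^2 + 49), N = 0.
Assemble K = (LN − M²)/(EG − F²) = -49/(u^2 + 49)^2. At (u, v) = (7, 3*pi/4): K = -1/196.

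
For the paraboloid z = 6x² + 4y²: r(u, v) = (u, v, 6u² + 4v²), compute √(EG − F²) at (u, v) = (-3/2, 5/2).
√(EG − F²)|_{(-3/2, 5/2)} = 5*sqrt(29)

E = 144*u^2 + 1, F = 96*u*v, G = 64*v^2 + 1; EG − F² = 144*u^2 + 64*v^2 + 1; √(EG − F²) = sqrt(144*u^2 + 64*v^2 + 1). At the given point: 5*sqrt(29).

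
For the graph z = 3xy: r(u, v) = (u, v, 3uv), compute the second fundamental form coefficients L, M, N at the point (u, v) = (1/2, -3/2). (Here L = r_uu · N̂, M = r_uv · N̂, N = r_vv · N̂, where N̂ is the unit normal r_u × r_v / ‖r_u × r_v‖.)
L = 0;  M = 3*sqrt(94)/47;  N = 0

Compute the unit normal N̂(u, v) = (-3*v/sqrt(9*u^2 + 9*v^2 + 1), -3*u/sqrt(9*u^2 + 9*v^2 + 1), 1/sqrt(9*u^2 + 9*v^2 + 1)), and the second partials r_uu, r_uv, r_vv. Take dot products:
  L(u, v) = r_uu · N̂ = 0,
  M(u, v) = r_uv · N̂ = 3/sqrt(9*u^2 + 9*v^2 + 1),
  N(u, v) = r_vv · N̂ = 0.
Evaluating at (u, v) = (1/2, -3/2):
  L = 0, M = 3*sqrt(94)/47, N = 0.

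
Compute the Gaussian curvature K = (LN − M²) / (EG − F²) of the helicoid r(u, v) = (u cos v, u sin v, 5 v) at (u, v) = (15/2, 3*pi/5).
K = -16/4225

Coefficients of the first fundamental form: E = 1, F = 0, G = u^2 + 25.
Coefficients of the second fundamental form: L = 0, M = -5/sqrt(u^2 + 25), N = 0.
Assemble K = (LN − M²)/(EG − F²) = -25/(u^2 + 25)^2. At (u, v) = (15/2, 3*pi/5): K = -16/4225.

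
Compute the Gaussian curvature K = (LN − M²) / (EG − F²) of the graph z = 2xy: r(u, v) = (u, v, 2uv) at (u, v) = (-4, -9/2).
K = -1/5329

Coefficients of the first fundamental form: E = 4*v^2 + 1, F = 4*u*v, G = 4*u^2 + 1.
Coefficients of the second fundamental form: L = 0, M = 2/sqrt(4*u^2 + 4*v^2 + 1), N = 0.
Assemble K = (LN − M²)/(EG − F²) = -4/(16*u^4 + 32*u^2*v^2 + 8*u^2 + 16*v^4 + 8*v^2 + 1). At (u, v) = (-4, -9/2): K = -1/5329.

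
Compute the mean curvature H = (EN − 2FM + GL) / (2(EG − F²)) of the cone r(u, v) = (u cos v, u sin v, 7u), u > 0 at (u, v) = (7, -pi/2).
H = sqrt(2)/20

With E = 50, F = 0, G = u^2, L = 0, M = 0, N = 7*sqrt(2)*u^2/(10*Abs(u)), assemble
  H = (EN − 2FM + GL) / (2(EG − F²)) = 7*sqrt(2)/(20*Abs(u)).
At (u, v) = (7, -pi/2): H = sqrt(2)/20.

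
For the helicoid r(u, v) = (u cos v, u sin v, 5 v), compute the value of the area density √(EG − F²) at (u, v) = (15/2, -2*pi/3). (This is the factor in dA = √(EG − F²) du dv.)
√(EG − F²)|_{(15/2, -2*pi/3)} = 5*sqrt(13)/2

E = 1, F = 0, G = u^2 + 25, so EG − F² = u^2 + 25. Taking the positive square root: √(EG − F²) = sqrt(u^2 + 25). At (u, v) = (15/2, -2*pi/3): 5*sqrt(13)/2.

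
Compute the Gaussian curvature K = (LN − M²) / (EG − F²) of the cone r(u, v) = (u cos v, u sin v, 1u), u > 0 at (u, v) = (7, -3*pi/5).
K = 0

Coefficients of the first fundamental form: E = 2, F = 0, G = u^2.
Coefficients of the second fundamental form: L = 0, M = 0, N = sqrt(2)*u^2/(2*Abs(u)).
Assemble K = (LN − M²)/(EG − F²) = 0. At (u, v) = (7, -3*pi/5): K = 0.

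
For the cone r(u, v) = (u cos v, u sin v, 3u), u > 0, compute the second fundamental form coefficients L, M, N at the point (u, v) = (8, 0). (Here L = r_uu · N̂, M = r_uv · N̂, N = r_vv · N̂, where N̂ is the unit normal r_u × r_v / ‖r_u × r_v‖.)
L = 0;  M = 0;  N = 12*sqrt(10)/5

Compute the unit normal N̂(u, v) = (-3*sqrt(10)*u*cos(v)/(10*Abs(u)), -3*sqrt(10)*u*sin(v)/(10*Abs(u)), sqrt(10)*u/(10*Abs(u))), and the second partials r_uu, r_uv, r_vv. Take dot products:
  L(u, v) = r_uu · N̂ = 0,
  M(u, v) = r_uv · N̂ = 0,
  N(u, v) = r_vv · N̂ = 3*sqrt(10)*u^2/(10*Abs(u)).
Evaluating at (u, v) = (8, 0):
  L = 0, M = 0, N = 12*sqrt(10)/5.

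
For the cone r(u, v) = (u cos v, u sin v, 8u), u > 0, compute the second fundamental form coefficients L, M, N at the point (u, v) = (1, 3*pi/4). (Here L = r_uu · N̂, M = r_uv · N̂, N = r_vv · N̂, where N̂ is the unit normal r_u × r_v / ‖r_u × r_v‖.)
L = 0;  M = 0;  N = 8*sqrt(65)/65

Compute the unit normal N̂(u, v) = (-8*sqrt(65)*u*cos(v)/(65*Abs(u)), -8*sqrt(65)*u*sin(v)/(65*Abs(u)), sqrt(65)*u/(65*Abs(u))), and the second partials r_uu, r_uv, r_vv. Take dot products:
  L(u, v) = r_uu · N̂ = 0,
  M(u, v) = r_uv · N̂ = 0,
  N(u, v) = r_vv · N̂ = 8*sqrt(65)*u^2/(65*Abs(u)).
Evaluating at (u, v) = (1, 3*pi/4):
  L = 0, M = 0, N = 8*sqrt(65)/65.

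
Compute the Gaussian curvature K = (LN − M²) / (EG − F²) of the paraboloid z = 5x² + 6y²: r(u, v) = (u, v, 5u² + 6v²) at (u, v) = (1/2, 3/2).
K = 6/6125

Coefficients of the first fundamental form: E = 100*u^2 + 1, F = 120*u*v, G = 144*v^2 + 1.
Coefficients of the second fundamental form: L = 10/sqrt(100*u^2 + 144*v^2 + 1), M = 0, N = 12/sqrt(100*u^2 + 144*v^2 + 1).
Assemble K = (LN − M²)/(EG − F²) = 120/(10000*u^4 + 28800*u^2*v^2 + 200*u^2 + 20736*v^4 + 288*v^2 + 1). At (u, v) = (1/2, 3/2): K = 6/6125.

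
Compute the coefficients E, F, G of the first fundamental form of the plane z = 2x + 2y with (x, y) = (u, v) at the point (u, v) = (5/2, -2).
E = 5;  F = 4;  G = 5

Partials: r_u = (1, 0, 2), r_v = (0, 1, 2). As functions of (u, v):
  E = r_u · r_u = 5,
  F = r_u · r_v = 4,
  G = r_v · r_v = 5.
Evaluating at (u, v) = (5/2, -2): E = 5, F = 4, G = 5.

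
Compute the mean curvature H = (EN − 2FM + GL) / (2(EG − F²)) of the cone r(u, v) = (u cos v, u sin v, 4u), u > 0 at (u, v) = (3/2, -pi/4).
H = 4*sqrt(17)/51

With E = 17, F = 0, G = u^2, L = 0, M = 0, N = 4*sqrt(17)*u^2/(17*Abs(u)), assemble
  H = (EN − 2FM + GL) / (2(EG − F²)) = 2*sqrt(17)/(17*Abs(u)).
At (u, v) = (3/2, -pi/4): H = 4*sqrt(17)/51.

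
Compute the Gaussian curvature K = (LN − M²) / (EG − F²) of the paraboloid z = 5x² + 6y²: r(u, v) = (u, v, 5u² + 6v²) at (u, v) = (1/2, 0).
K = 30/169

Coefficients of the first fundamental form: E = 100*u^2 + 1, F = 120*u*v, G = 144*v^2 + 1.
Coefficients of the second fundamental form: L = 10/sqrt(100*u^2 + 144*v^2 + 1), M = 0, N = 12/sqrt(100*u^2 + 144*v^2 + 1).
Assemble K = (LN − M²)/(EG − F²) = 120/(10000*u^4 + 28800*u^2*v^2 + 200*u^2 + 20736*v^4 + 288*v^2 + 1). At (u, v) = (1/2, 0): K = 30/169.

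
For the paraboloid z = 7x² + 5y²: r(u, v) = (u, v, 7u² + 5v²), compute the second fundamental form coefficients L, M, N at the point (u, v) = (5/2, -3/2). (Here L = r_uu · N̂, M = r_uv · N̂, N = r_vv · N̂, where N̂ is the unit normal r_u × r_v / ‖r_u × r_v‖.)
L = 14*sqrt(1451)/1451;  M = 0;  N = 10*sqrt(1451)/1451

Compute the unit normal N̂(u, v) = (-14*u/sqrt(196*u^2 + 100*v^2 + 1), -10*v/sqrt(196*u^2 + 100*v^2 + 1), 1/sqrt(196*u^2 + 100*v^2 + 1)), and the second partials r_uu, r_uv, r_vv. Take dot products:
  L(u, v) = r_uu · N̂ = 14/sqrt(196*u^2 + 100*v^2 + 1),
  M(u, v) = r_uv · N̂ = 0,
  N(u, v) = r_vv · N̂ = 10/sqrt(196*u^2 + 100*v^2 + 1).
Evaluating at (u, v) = (5/2, -3/2):
  L = 14*sqrt(1451)/1451, M = 0, N = 10*sqrt(1451)/1451.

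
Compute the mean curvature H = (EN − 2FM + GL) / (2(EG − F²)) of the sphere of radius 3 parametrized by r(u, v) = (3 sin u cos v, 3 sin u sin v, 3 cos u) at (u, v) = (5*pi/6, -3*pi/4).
H = -1/3

With E = 9, F = 0, G = 9*sin(u)^2, L = -3*sin(u)/Abs(sin(u)), M = 0, N = -3*sin(u)^3/Abs(sin(u)), assemble
  H = (EN − 2FM + GL) / (2(EG − F²)) = -sin(u)/(3*Abs(sin(u))).
At (u, v) = (5*pi/6, -3*pi/4): H = -1/3.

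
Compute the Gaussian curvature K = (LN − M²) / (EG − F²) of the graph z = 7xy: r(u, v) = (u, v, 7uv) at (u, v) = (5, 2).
K = -49/2022084

Coefficients of the first fundamental form: E = 49*v^2 + 1, F = 49*u*v, G = 49*u^2 + 1.
Coefficients of the second fundamental form: L = 0, M = 7/sqrt(49*u^2 + 49*v^2 + 1), N = 0.
Assemble K = (LN − M²)/(EG − F²) = -49/(2401*u^4 + 4802*u^2*v^2 + 98*u^2 + 2401*v^4 + 98*v^2 + 1). At (u, v) = (5, 2): K = -49/2022084.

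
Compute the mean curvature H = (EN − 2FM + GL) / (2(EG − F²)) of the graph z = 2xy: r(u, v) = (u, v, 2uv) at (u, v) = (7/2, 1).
H = -7*sqrt(6)/243

With E = 4*v^2 + 1, F = 4*u*v, G = 4*u^2 + 1, L = 0, M = 2/sqrt(4*u^2 + 4*v^2 + 1), N = 0, assemble
  H = (EN − 2FM + GL) / (2(EG − F²)) = -8*u*v/(4*u^2 + 4*v^2 + 1)^(3/2).
At (u, v) = (7/2, 1): H = -7*sqrt(6)/243.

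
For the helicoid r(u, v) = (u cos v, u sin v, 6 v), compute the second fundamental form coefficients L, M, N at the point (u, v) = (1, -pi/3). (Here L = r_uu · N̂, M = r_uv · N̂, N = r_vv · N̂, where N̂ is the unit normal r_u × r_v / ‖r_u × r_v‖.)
L = 0;  M = -6*sqrt(37)/37;  N = 0

Compute the unit normal N̂(u, v) = (6*sin(v)/sqrt(u^2 + 36), -6*cos(v)/sqrt(u^2 + 36), u/sqrt(u^2 + 36)), and the second partials r_uu, r_uv, r_vv. Take dot products:
  L(u, v) = r_uu · N̂ = 0,
  M(u, v) = r_uv · N̂ = -6/sqrt(u^2 + 36),
  N(u, v) = r_vv · N̂ = 0.
Evaluating at (u, v) = (1, -pi/3):
  L = 0, M = -6*sqrt(37)/37, N = 0.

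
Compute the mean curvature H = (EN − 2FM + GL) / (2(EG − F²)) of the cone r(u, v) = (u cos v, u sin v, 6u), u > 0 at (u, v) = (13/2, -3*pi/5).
H = 6*sqrt(37)/481

With E = 37, F = 0, G = u^2, L = 0, M = 0, N = 6*sqrt(37)*u^2/(37*Abs(u)), assemble
  H = (EN − 2FM + GL) / (2(EG − F²)) = 3*sqrt(37)/(37*Abs(u)).
At (u, v) = (13/2, -3*pi/5): H = 6*sqrt(37)/481.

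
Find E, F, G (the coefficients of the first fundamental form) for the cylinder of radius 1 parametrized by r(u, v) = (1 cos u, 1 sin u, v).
E = 1;  F = 0;  G = 1

Compute partials: r_u = (-sin(u), cos(u), 0), r_v = (0, 0, 1). Then
  E = r_u · r_u = 1,
  F = r_u · r_v = 0,
  G = r_v · r_v = 1.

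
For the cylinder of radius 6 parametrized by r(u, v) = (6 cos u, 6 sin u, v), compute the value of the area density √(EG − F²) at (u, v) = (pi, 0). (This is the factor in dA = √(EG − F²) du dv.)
√(EG − F²)|_{(pi, 0)} = 6

E = 36, F = 0, G = 1, so EG − F² = 36. Taking the positive square root: √(EG − F²) = 6. At (u, v) = (pi, 0): 6.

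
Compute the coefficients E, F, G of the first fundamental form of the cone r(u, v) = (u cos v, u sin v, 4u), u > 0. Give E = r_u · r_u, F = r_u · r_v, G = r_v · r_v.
E = 17;  F = 0;  G = u^2

Compute partials: r_u = (cos(v), sin(v), 4), r_v = (-u*sin(v), u*cos(v), 0). Then
  E = r_u · r_u = 17,
  F = r_u · r_v = 0,
  G = r_v · r_v = u^2.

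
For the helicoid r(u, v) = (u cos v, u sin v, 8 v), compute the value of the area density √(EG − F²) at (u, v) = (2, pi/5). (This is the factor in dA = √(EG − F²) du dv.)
√(EG − F²)|_{(2, pi/5)} = 2*sqrt(17)

E = 1, F = 0, G = u^2 + 64, so EG − F² = u^2 + 64. Taking the positive square root: √(EG − F²) = sqrt(u^2 + 64). At (u, v) = (2, pi/5): 2*sqrt(17).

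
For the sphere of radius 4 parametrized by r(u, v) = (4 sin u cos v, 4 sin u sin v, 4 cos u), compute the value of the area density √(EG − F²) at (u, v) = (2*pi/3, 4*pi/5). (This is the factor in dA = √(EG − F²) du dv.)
√(EG − F²)|_{(2*pi/3, 4*pi/5)} = 8*sqrt(3)

E = 16, F = 0, G = 16*sin(u)^2, so EG − F² = 256*sin(u)^2. Taking the positive square root: √(EG − F²) = 16*Abs(sin(u)). At (u, v) = (2*pi/3, 4*pi/5): 8*sqrt(3).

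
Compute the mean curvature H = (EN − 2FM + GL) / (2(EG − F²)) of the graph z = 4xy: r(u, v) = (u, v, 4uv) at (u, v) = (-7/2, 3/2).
H = 336*sqrt(233)/54289

With E = 16*v^2 + 1, F = 16*u*v, G = 16*u^2 + 1, L = 0, M = 4/sqrt(16*u^2 + 16*v^2 + 1), N = 0, assemble
  H = (EN − 2FM + GL) / (2(EG − F²)) = -64*u*v/(16*u^2 + 16*v^2 + 1)^(3/2).
At (u, v) = (-7/2, 3/2): H = 336*sqrt(233)/54289.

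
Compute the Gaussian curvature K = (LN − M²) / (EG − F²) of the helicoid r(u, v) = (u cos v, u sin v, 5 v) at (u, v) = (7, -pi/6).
K = -25/5476

Coefficients of the first fundamental form: E = 1, F = 0, G = u^2 + 25.
Coefficients of the second fundamental form: L = 0, M = -5/sqrt(u^2 + 25), N = 0.
Assemble K = (LN − M²)/(EG − F²) = -25/(u^2 + 25)^2. At (u, v) = (7, -pi/6): K = -25/5476.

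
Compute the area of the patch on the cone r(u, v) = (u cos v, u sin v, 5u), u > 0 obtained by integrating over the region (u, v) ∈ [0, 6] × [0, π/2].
Area = 9*sqrt(26)*pi

Area = ∫∫ √(EG − F²) du dv with √(EG − F²) = sqrt(26)*Abs(u). Integrating over [0, 6] × [0, π/2] gives 9*sqrt(26)*pi.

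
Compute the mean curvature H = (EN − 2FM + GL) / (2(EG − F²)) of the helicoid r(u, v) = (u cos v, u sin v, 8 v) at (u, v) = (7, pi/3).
H = 0

With E = 1, F = 0, G = u^2 + 64, L = 0, M = -8/sqrt(u^2 + 64), N = 0, assemble
  H = (EN − 2FM + GL) / (2(EG − F²)) = 0.
At (u, v) = (7, pi/3): H = 0.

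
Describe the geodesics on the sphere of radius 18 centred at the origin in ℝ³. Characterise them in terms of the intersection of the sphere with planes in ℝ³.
Geodesics on the sphere of radius 18 are great circles — circles of radius 18 obtained as the intersection of the sphere with planes through the origin (the centre of the sphere).

A curve α(t) of nonzero constant speed on the sphere of radius 18 is a geodesic iff its acceleration α̈ is everywhere normal to the surface, i.e. parallel to the radial vector α(t). Then d/dt(α × α̇) = α̇ × α̇ + α × α̈ = 0, so α × α̇ is a constant vector n ≠ 0 and α(t) · n = 0 for all t: α lies in the plane through the origin with normal n. The intersection of that plane with the sphere is a circle of radius 18 (a great circle). Conversely, a great circle traversed at constant speed has centripetal acceleration pointing at the origin, hence normal to the sphere, so every great circle is a geodesic.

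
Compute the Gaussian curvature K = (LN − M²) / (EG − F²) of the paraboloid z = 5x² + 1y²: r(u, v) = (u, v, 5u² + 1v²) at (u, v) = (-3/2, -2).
K = 5/14641

Coefficients of the first fundamental form: E = 100*u^2 + 1, F = 20*u*v, G = 4*v^2 + 1.
Coefficients of the second fundamental form: L = 10/sqrt(100*u^2 + 4*v^2 + 1), M = 0, N = 2/sqrt(100*u^2 + 4*v^2 + 1).
Assemble K = (LN − M²)/(EG − F²) = 20/(10000*u^4 + 800*u^2*v^2 + 200*u^2 + 16*v^4 + 8*v^2 + 1). At (u, v) = (-3/2, -2): K = 5/14641.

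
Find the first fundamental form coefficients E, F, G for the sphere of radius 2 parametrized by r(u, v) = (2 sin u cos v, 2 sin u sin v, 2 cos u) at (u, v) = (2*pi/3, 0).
E = 4;  F = 0;  G = 3

Partials: r_u = (2*cos(u)*cos(v), 2*sin(v)*cos(u), -2*sin(u)), r_v = (-2*sin(u)*sin(v), 2*sin(u)*cos(v), 0). As functions of (u, v):
  E = r_u · r_u = 4,
  F = r_u · r_v = 0,
  G = r_v · r_v = 4*sin(u)^2.
Evaluating at (u, v) = (2*pi/3, 0): E = 4, F = 0, G = 3.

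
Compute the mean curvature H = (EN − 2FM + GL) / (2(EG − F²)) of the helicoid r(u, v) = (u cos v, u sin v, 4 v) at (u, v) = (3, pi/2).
H = 0

With E = 1, F = 0, G = u^2 + 16, L = 0, M = -4/sqrt(u^2 + 16), N = 0, assemble
  H = (EN − 2FM + GL) / (2(EG − F²)) = 0.
At (u, v) = (3, pi/2): H = 0.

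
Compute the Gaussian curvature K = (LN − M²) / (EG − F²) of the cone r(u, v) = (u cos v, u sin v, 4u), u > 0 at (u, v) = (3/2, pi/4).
K = 0

Coefficients of the first fundamental form: E = 17, F = 0, G = u^2.
Coefficients of the second fundamental form: L = 0, M = 0, N = 4*sqrt(17)*u^2/(17*Abs(u)).
Assemble K = (LN − M²)/(EG − F²) = 0. At (u, v) = (3/2, pi/4): K = 0.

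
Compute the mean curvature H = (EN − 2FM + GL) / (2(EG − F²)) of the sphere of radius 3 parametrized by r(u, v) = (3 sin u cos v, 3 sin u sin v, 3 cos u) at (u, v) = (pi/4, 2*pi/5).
H = -1/3

With E = 9, F = 0, G = 9*sin(u)^2, L = -3*sin(u)/Abs(sin(u)), M = 0, N = -3*sin(u)^3/Abs(sin(u)), assemble
  H = (EN − 2FM + GL) / (2(EG − F²)) = -sin(u)/(3*Abs(sin(u))).
At (u, v) = (pi/4, 2*pi/5): H = -1/3.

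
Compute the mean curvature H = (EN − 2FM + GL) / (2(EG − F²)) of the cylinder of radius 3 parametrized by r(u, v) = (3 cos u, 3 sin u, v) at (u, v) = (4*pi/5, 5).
H = -1/6

With E = 9, F = 0, G = 1, L = -3, M = 0, N = 0, assemble
  H = (EN − 2FM + GL) / (2(EG − F²)) = -1/6.
At (u, v) = (4*pi/5, 5): H = -1/6.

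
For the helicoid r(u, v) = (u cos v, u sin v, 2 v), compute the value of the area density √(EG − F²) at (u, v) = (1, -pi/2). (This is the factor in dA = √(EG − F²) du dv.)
√(EG − F²)|_{(1, -pi/2)} = sqrt(5)

E = 1, F = 0, G = u^2 + 4, so EG − F² = u^2 + 4. Taking the positive square root: √(EG − F²) = sqrt(u^2 + 4). At (u, v) = (1, -pi/2): sqrt(5).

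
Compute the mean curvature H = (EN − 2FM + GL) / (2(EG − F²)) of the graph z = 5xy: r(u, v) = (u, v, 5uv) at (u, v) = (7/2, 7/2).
H = -6125*sqrt(2454)/3011058

With E = 25*v^2 + 1, F = 25*u*v, G = 25*u^2 + 1, L = 0, M = 5/sqrt(25*u^2 + 25*v^2 + 1), N = 0, assemble
  H = (EN − 2FM + GL) / (2(EG − F²)) = -125*u*v/(25*u^2 + 25*v^2 + 1)^(3/2).
At (u, v) = (7/2, 7/2): H = -6125*sqrt(2454)/3011058.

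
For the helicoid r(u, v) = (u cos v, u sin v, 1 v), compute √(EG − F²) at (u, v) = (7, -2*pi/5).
√(EG − F²)|_{(7, -2*pi/5)} = 5*sqrt(2)

E = 1, F = 0, G = u^2 + 1; EG − F² = u^2 + 1; √(EG − F²) = sqrt(u^2 + 1). At the given point: 5*sqrt(2).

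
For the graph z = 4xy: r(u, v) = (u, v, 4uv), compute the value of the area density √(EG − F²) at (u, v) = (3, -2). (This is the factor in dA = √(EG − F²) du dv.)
√(EG − F²)|_{(3, -2)} = sqrt(209)

E = 16*v^2 + 1, F = 16*u*v, G = 16*u^2 + 1, so EG − F² = 16*u^2 + 16*v^2 + 1. Taking the positive square root: √(EG − F²) = sqrt(16*u^2 + 16*v^2 + 1). At (u, v) = (3, -2): sqrt(209).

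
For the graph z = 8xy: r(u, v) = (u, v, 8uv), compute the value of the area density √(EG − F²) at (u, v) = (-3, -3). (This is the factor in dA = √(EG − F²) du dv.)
√(EG − F²)|_{(-3, -3)} = sqrt(1153)

E = 64*v^2 + 1, F = 64*u*v, G = 64*u^2 + 1, so EG − F² = 64*u^2 + 64*v^2 + 1. Taking the positive square root: √(EG − F²) = sqrt(64*u^2 + 64*v^2 + 1). At (u, v) = (-3, -3): sqrt(1153).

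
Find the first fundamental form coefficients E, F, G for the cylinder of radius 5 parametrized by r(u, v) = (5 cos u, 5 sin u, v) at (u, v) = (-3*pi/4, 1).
E = 25;  F = 0;  G = 1

Partials: r_u = (-5*sin(u), 5*cos(u), 0), r_v = (0, 0, 1). As functions of (u, v):
  E = r_u · r_u = 25,
  F = r_u · r_v = 0,
  G = r_v · r_v = 1.
Evaluating at (u, v) = (-3*pi/4, 1): E = 25, F = 0, G = 1.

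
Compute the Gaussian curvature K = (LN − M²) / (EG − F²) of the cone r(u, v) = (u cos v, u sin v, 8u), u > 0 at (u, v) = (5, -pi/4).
K = 0

Coefficients of the first fundamental form: E = 65, F = 0, G = u^2.
Coefficients of the second fundamental form: L = 0, M = 0, N = 8*sqrt(65)*u^2/(65*Abs(u)).
Assemble K = (LN − M²)/(EG − F²) = 0. At (u, v) = (5, -pi/4): K = 0.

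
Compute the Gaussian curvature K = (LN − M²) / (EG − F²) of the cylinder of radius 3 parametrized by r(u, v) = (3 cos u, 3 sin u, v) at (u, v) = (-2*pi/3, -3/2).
K = 0

Coefficients of the first fundamental form: E = 9, F = 0, G = 1.
Coefficients of the second fundamental form: L = -3, M = 0, N = 0.
Assemble K = (LN − M²)/(EG − F²) = 0. At (u, v) = (-2*pi/3, -3/2): K = 0.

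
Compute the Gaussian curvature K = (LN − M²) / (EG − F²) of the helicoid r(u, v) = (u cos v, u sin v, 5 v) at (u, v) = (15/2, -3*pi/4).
K = -16/4225

Coefficients of the first fundamental form: E = 1, F = 0, G = u^2 + 25.
Coefficients of the second fundamental form: L = 0, M = -5/sqrt(u^2 + 25), N = 0.
Assemble K = (LN − M²)/(EG − F²) = -25/(u^2 + 25)^2. At (u, v) = (15/2, -3*pi/4): K = -16/4225.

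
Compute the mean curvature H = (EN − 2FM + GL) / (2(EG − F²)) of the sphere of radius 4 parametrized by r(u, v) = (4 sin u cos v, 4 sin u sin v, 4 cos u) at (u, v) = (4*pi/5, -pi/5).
H = -1/4

With E = 16, F = 0, G = 16*sin(u)^2, L = -4*sin(u)/Abs(sin(u)), M = 0, N = -4*sin(u)^3/Abs(sin(u)), assemble
  H = (EN − 2FM + GL) / (2(EG − F²)) = -sin(u)/(4*Abs(sin(u))).
At (u, v) = (4*pi/5, -pi/5): H = -1/4.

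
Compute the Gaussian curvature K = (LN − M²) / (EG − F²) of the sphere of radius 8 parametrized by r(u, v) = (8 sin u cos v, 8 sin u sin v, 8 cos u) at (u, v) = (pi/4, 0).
K = 1/64

Coefficients of the first fundamental form: E = 64, F = 0, G = 64*sin(u)^2.
Coefficients of the second fundamental form: L = -8*sin(u)/Abs(sin(u)), M = 0, N = -8*sin(u)^3/Abs(sin(u)).
Assemble K = (LN − M²)/(EG − F²) = 1/64. At (u, v) = (pi/4, 0): K = 1/64.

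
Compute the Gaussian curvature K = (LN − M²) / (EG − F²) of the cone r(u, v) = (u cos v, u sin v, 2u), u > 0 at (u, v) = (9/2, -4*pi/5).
K = 0

Coefficients of the first fundamental form: E = 5, F = 0, G = u^2.
Coefficients of the second fundamental form: L = 0, M = 0, N = 2*sqrt(5)*u^2/(5*Abs(u)).
Assemble K = (LN − M²)/(EG − F²) = 0. At (u, v) = (9/2, -4*pi/5): K = 0.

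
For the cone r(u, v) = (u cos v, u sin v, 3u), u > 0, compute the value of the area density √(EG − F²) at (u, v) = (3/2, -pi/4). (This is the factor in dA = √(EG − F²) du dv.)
√(EG − F²)|_{(3/2, -pi/4)} = 3*sqrt(10)/2

E = 10, F = 0, G = u^2, so EG − F² = 10*u^2. Taking the positive square root: √(EG − F²) = sqrt(10)*Abs(u). At (u, v) = (3/2, -pi/4): 3*sqrt(10)/2.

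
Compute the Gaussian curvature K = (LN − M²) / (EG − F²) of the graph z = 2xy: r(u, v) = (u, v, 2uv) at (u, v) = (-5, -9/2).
K = -1/8281

Coefficients of the first fundamental form: E = 4*v^2 + 1, F = 4*u*v, G = 4*u^2 + 1.
Coefficients of the second fundamental form: L = 0, M = 2/sqrt(4*u^2 + 4*v^2 + 1), N = 0.
Assemble K = (LN − M²)/(EG − F²) = -4/(16*u^4 + 32*u^2*v^2 + 8*u^2 + 16*v^4 + 8*v^2 + 1). At (u, v) = (-5, -9/2): K = -1/8281.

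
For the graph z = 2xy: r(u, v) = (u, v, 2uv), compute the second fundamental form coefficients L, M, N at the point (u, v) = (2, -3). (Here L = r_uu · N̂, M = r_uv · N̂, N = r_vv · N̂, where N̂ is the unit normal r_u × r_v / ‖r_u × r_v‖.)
L = 0;  M = 2*sqrt(53)/53;  N = 0

Compute the unit normal N̂(u, v) = (-2*v/sqrt(4*u^2 + 4*v^2 + 1), -2*u/sqrt(4*u^2 + 4*v^2 + 1), 1/sqrt(4*u^2 + 4*v^2 + 1)), and the second partials r_uu, r_uv, r_vv. Take dot products:
  L(u, v) = r_uu · N̂ = 0,
  M(u, v) = r_uv · N̂ = 2/sqrt(4*u^2 + 4*v^2 + 1),
  N(u, v) = r_vv · N̂ = 0.
Evaluating at (u, v) = (2, -3):
  L = 0, M = 2*sqrt(53)/53, N = 0.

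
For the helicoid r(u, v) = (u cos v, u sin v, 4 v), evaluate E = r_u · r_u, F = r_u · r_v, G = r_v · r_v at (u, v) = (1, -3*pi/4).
E = 1;  F = 0;  G = 17

Partials: r_u = (cos(v), sin(v), 0), r_v = (-u*sin(v), u*cos(v), 4). As functions of (u, v):
  E = r_u · r_u = 1,
  F = r_u · r_v = 0,
  G = r_v · r_v = u^2 + 16.
Evaluating at (u, v) = (1, -3*pi/4): E = 1, F = 0, G = 17.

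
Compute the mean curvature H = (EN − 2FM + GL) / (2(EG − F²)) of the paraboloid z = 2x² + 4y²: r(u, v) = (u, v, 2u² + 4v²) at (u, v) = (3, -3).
H = 1734*sqrt(721)/519841

With E = 16*u^2 + 1, F = 32*u*v, G = 64*v^2 + 1, L = 4/sqrt(16*u^2 + 64*v^2 + 1), M = 0, N = 8/sqrt(16*u^2 + 64*v^2 + 1), assemble
  H = (EN − 2FM + GL) / (2(EG − F²)) = 2*(32*u^2 + 64*v^2 + 3)/(16*u^2 + 64*v^2 + 1)^(3/2).
At (u, v) = (3, -3): H = 1734*sqrt(721)/519841.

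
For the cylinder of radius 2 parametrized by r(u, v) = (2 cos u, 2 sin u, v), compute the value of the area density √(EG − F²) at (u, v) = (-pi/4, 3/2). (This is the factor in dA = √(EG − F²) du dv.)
√(EG − F²)|_{(-pi/4, 3/2)} = 2

E = 4, F = 0, G = 1, so EG − F² = 4. Taking the positive square root: √(EG − F²) = 2. At (u, v) = (-pi/4, 3/2): 2.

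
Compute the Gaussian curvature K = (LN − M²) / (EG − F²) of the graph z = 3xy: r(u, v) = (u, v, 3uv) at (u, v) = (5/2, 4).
K = -144/648025

Coefficients of the first fundamental form: E = 9*v^2 + 1, F = 9*u*v, G = 9*u^2 + 1.
Coefficients of the second fundamental form: L = 0, M = 3/sqrt(9*u^2 + 9*v^2 + 1), N = 0.
Assemble K = (LN − M²)/(EG − F²) = -9/(81*u^4 + 162*u^2*v^2 + 18*u^2 + 81*v^4 + 18*v^2 + 1). At (u, v) = (5/2, 4): K = -144/648025.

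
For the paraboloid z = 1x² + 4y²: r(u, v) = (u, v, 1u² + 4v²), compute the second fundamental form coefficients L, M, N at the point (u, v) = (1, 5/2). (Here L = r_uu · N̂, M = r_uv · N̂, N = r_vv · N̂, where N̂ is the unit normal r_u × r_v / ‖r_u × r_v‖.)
L = 2*sqrt(5)/45;  M = 0;  N = 8*sqrt(5)/45

Compute the unit normal N̂(u, v) = (-2*u/sqrt(4*u^2 + 64*v^2 + 1), -8*v/sqrt(4*u^2 + 64*v^2 + 1), 1/sqrt(4*u^2 + 64*v^2 + 1)), and the second partials r_uu, r_uv, r_vv. Take dot products:
  L(u, v) = r_uu · N̂ = 2/sqrt(4*u^2 + 64*v^2 + 1),
  M(u, v) = r_uv · N̂ = 0,
  N(u, v) = r_vv · N̂ = 8/sqrt(4*u^2 + 64*v^2 + 1).
Evaluating at (u, v) = (1, 5/2):
  L = 2*sqrt(5)/45, M = 0, N = 8*sqrt(5)/45.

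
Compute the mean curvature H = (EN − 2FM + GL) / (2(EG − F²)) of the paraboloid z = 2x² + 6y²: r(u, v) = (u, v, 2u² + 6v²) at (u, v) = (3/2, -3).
H = 2816*sqrt(1333)/1776889

With E = 16*u^2 + 1, F = 48*u*v, G = 144*v^2 + 1, L = 4/sqrt(16*u^2 + 144*v^2 + 1), M = 0, N = 12/sqrt(16*u^2 + 144*v^2 + 1), assemble
  H = (EN − 2FM + GL) / (2(EG − F²)) = 8*(12*u^2 + 36*v^2 + 1)/(16*u^2 + 144*v^2 + 1)^(3/2).
At (u, v) = (3/2, -3): H = 2816*sqrt(1333)/1776889.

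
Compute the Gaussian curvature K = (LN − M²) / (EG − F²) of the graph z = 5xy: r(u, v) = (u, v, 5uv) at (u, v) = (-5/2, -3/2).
K = -100/182329

Coefficients of the first fundamental form: E = 25*v^2 + 1, F = 25*u*v, G = 25*u^2 + 1.
Coefficients of the second fundamental form: L = 0, M = 5/sqrt(25*u^2 + 25*v^2 + 1), N = 0.
Assemble K = (LN − M²)/(EG − F²) = -25/(625*u^4 + 1250*u^2*v^2 + 50*u^2 + 625*v^4 + 50*v^2 + 1). At (u, v) = (-5/2, -3/2): K = -100/182329.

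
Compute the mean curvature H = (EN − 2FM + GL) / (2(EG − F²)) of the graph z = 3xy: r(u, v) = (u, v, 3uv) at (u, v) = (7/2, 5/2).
H = -189*sqrt(670)/44890

With E = 9*v^2 + 1, F = 9*u*v, G = 9*u^2 + 1, L = 0, M = 3/sqrt(9*u^2 + 9*v^2 + 1), N = 0, assemble
  H = (EN − 2FM + GL) / (2(EG − F²)) = -27*u*v/(9*u^2 + 9*v^2 + 1)^(3/2).
At (u, v) = (7/2, 5/2): H = -189*sqrt(670)/44890.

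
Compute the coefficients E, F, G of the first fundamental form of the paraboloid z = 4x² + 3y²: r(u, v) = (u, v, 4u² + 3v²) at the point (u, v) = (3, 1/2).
E = 577;  F = 72;  G = 10

Partials: r_u = (1, 0, 8*u), r_v = (0, 1, 6*v). As functions of (u, v):
  E = r_u · r_u = 64*u^2 + 1,
  F = r_u · r_v = 48*u*v,
  G = r_v · r_v = 36*v^2 + 1.
Evaluating at (u, v) = (3, 1/2): E = 577, F = 72, G = 10.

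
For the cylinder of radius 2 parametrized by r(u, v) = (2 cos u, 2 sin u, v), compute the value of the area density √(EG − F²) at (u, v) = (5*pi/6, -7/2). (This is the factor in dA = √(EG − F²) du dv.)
√(EG − F²)|_{(5*pi/6, -7/2)} = 2

E = 4, F = 0, G = 1, so EG − F² = 4. Taking the positive square root: √(EG − F²) = 2. At (u, v) = (5*pi/6, -7/2): 2.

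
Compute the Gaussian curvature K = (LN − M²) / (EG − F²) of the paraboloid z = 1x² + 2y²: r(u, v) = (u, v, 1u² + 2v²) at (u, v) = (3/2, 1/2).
K = 2/49

Coefficients of the first fundamental form: E = 4*u^2 + 1, F = 8*u*v, G = 16*v^2 + 1.
Coefficients of the second fundamental form: L = 2/sqrt(4*u^2 + 16*v^2 + 1), M = 0, N = 4/sqrt(4*u^2 + 16*v^2 + 1).
Assemble K = (LN − M²)/(EG − F²) = 8/(16*u^4 + 128*u^2*v^2 + 8*u^2 + 256*v^4 + 32*v^2 + 1). At (u, v) = (3/2, 1/2): K = 2/49.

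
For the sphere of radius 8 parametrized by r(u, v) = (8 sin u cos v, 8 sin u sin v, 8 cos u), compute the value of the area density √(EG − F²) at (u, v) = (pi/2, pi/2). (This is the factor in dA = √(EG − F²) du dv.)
√(EG − F²)|_{(pi/2, pi/2)} = 64

E = 64, F = 0, G = 64*sin(u)^2, so EG − F² = 4096*sin(u)^2. Taking the positive square root: √(EG − F²) = 64*Abs(sin(u)). At (u, v) = (pi/2, pi/2): 64.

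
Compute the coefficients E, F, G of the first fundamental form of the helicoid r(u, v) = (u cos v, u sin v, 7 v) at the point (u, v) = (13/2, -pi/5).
E = 1;  F = 0;  G = 365/4

Partials: r_u = (cos(v), sin(v), 0), r_v = (-u*sin(v), u*cos(v), 7). As functions of (u, v):
  E = r_u · r_u = 1,
  F = r_u · r_v = 0,
  G = r_v · r_v = u^2 + 49.
Evaluating at (u, v) = (13/2, -pi/5): E = 1, F = 0, G = 365/4.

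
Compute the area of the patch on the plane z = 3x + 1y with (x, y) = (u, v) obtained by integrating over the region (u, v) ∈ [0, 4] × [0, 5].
Area = 20*sqrt(11)

Area = ∫∫ √(EG − F²) du dv with √(EG − F²) = sqrt(11). Integrating over [0, 4] × [0, 5] gives 20*sqrt(11).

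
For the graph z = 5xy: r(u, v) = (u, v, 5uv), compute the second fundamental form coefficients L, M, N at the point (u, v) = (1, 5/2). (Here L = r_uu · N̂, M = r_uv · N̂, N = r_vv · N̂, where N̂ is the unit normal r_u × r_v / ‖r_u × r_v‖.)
L = 0;  M = 10/27;  N = 0

Compute the unit normal N̂(u, v) = (-5*v/sqrt(25*u^2 + 25*v^2 + 1), -5*u/sqrt(25*u^2 + 25*v^2 + 1), 1/sqrt(25*u^2 + 25*v^2 + 1)), and the second partials r_uu, r_uv, r_vv. Take dot products:
  L(u, v) = r_uu · N̂ = 0,
  M(u, v) = r_uv · N̂ = 5/sqrt(25*u^2 + 25*v^2 + 1),
  N(u, v) = r_vv · N̂ = 0.
Evaluating at (u, v) = (1, 5/2):
  L = 0, M = 10/27, N = 0.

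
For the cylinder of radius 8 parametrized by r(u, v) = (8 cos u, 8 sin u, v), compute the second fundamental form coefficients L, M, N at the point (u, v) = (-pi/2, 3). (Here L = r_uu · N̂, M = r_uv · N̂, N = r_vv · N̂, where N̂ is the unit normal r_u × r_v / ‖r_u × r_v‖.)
L = -8;  M = 0;  N = 0

Compute the unit normal N̂(u, v) = (cos(u), sin(u), 0), and the second partials r_uu, r_uv, r_vv. Take dot products:
  L(u, v) = r_uu · N̂ = -8,
  M(u, v) = r_uv · N̂ = 0,
  N(u, v) = r_vv · N̂ = 0.
Evaluating at (u, v) = (-pi/2, 3):
  L = -8, M = 0, N = 0.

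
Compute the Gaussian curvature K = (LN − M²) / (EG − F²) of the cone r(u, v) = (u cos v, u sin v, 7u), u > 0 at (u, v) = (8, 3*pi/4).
K = 0

Coefficients of the first fundamental form: E = 50, F = 0, G = u^2.
Coefficients of the second fundamental form: L = 0, M = 0, N = 7*sqrt(2)*u^2/(10*Abs(u)).
Assemble K = (LN − M²)/(EG − F²) = 0. At (u, v) = (8, 3*pi/4): K = 0.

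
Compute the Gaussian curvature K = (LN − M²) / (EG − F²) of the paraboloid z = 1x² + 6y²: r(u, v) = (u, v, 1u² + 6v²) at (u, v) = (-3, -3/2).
K = 24/130321

Coefficients of the first fundamental form: E = 4*u^2 + 1, F = 24*u*v, G = 144*v^2 + 1.
Coefficients of the second fundamental form: L = 2/sqrt(4*u^2 + 144*v^2 + 1), M = 0, N = 12/sqrt(4*u^2 + 144*v^2 + 1).
Assemble K = (LN − M²)/(EG − F²) = 24/(16*u^4 + 1152*u^2*v^2 + 8*u^2 + 20736*v^4 + 288*v^2 + 1). At (u, v) = (-3, -3/2): K = 24/130321.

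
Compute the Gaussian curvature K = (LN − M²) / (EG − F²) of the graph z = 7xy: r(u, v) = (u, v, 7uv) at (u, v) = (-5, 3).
K = -49/2778889

Coefficients of the first fundamental form: E = 49*v^2 + 1, F = 49*u*v, G = 49*u^2 + 1.
Coefficients of the second fundamental form: L = 0, M = 7/sqrt(49*u^2 + 49*v^2 + 1), N = 0.
Assemble K = (LN − M²)/(EG − F²) = -49/(2401*u^4 + 4802*u^2*v^2 + 98*u^2 + 2401*v^4 + 98*v^2 + 1). At (u, v) = (-5, 3): K = -49/2778889.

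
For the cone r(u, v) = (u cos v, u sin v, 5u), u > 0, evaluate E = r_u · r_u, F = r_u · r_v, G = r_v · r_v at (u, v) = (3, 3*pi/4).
E = 26;  F = 0;  G = 9

Partials: r_u = (cos(v), sin(v), 5), r_v = (-u*sin(v), u*cos(v), 0). As functions of (u, v):
  E = r_u · r_u = 26,
  F = r_u · r_v = 0,
  G = r_v · r_v = u^2.
Evaluating at (u, v) = (3, 3*pi/4): E = 26, F = 0, G = 9.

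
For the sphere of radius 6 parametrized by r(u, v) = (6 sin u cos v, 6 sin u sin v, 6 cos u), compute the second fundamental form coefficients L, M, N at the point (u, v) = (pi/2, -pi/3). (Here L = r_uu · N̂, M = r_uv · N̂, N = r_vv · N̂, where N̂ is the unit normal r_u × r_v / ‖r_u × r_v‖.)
L = -6;  M = 0;  N = -6

Compute the unit normal N̂(u, v) = (sin(u)^2*cos(v)/Abs(sin(u)), sin(u)^2*sin(v)/Abs(sin(u)), sin(2*u)/(2*Abs(sin(u)))), and the second partials r_uu, r_uv, r_vv. Take dot products:
  L(u, v) = r_uu · N̂ = -6*sin(u)/Abs(sin(u)),
  M(u, v) = r_uv · N̂ = 0,
  N(u, v) = r_vv · N̂ = -6*sin(u)^3/Abs(sin(u)).
Evaluating at (u, v) = (pi/2, -pi/3):
  L = -6, M = 0, N = -6.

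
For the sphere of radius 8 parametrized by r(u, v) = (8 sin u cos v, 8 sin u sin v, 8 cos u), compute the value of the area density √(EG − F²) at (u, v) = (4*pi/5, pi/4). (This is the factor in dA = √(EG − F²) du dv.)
√(EG − F²)|_{(4*pi/5, pi/4)} = 16*sqrt(10 - 2*sqrt(5))

E = 64, F = 0, G = 64*sin(u)^2, so EG − F² = 4096*sin(u)^2. Taking the positive square root: √(EG − F²) = 64*Abs(sin(u)). At (u, v) = (4*pi/5, pi/4): 16*sqrt(10 - 2*sqrt(5)).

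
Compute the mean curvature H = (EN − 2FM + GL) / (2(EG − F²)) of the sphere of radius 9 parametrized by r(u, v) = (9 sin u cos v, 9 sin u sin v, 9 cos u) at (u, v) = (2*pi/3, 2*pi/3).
H = -1/9

With E = 81, F = 0, G = 81*sin(u)^2, L = -9*sin(u)/Abs(sin(u)), M = 0, N = -9*sin(u)^3/Abs(sin(u)), assemble
  H = (EN − 2FM + GL) / (2(EG − F²)) = -sin(u)/(9*Abs(sin(u))).
At (u, v) = (2*pi/3, 2*pi/3): H = -1/9.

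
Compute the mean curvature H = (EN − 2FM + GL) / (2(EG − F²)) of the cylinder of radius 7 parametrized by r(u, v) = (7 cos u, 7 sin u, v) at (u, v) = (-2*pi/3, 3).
H = -1/14

With E = 49, F = 0, G = 1, L = -7, M = 0, N = 0, assemble
  H = (EN − 2FM + GL) / (2(EG − F²)) = -1/14.
At (u, v) = (-2*pi/3, 3): H = -1/14.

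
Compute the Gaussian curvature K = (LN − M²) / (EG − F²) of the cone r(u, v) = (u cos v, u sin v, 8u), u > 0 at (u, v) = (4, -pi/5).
K = 0

Coefficients of the first fundamental form: E = 65, F = 0, G = u^2.
Coefficients of the second fundamental form: L = 0, M = 0, N = 8*sqrt(65)*u^2/(65*Abs(u)).
Assemble K = (LN − M²)/(EG − F²) = 0. At (u, v) = (4, -pi/5): K = 0.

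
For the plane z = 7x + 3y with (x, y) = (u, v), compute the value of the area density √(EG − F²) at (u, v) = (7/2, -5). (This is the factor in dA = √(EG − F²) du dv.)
√(EG − F²)|_{(7/2, -5)} = sqrt(59)

E = 50, F = 21, G = 10, so EG − F² = 59. Taking the positive square root: √(EG − F²) = sqrt(59). At (u, v) = (7/2, -5): sqrt(59).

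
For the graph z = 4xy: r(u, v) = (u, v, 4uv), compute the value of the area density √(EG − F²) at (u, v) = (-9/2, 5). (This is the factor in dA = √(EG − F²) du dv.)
√(EG − F²)|_{(-9/2, 5)} = 5*sqrt(29)

E = 16*v^2 + 1, F = 16*u*v, G = 16*u^2 + 1, so EG − F² = 16*u^2 + 16*v^2 + 1. Taking the positive square root: √(EG − F²) = sqrt(16*u^2 + 16*v^2 + 1). At (u, v) = (-9/2, 5): 5*sqrt(29).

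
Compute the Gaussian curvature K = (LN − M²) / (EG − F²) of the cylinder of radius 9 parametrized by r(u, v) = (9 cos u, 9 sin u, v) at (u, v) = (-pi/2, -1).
K = 0

Coefficients of the first fundamental form: E = 81, F = 0, G = 1.
Coefficients of the second fundamental form: L = -9, M = 0, N = 0.
Assemble K = (LN − M²)/(EG − F²) = 0. At (u, v) = (-pi/2, -1): K = 0.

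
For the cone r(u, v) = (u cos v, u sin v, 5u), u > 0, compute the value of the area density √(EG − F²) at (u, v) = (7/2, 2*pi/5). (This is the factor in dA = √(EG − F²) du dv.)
√(EG − F²)|_{(7/2, 2*pi/5)} = 7*sqrt(26)/2

E = 26, F = 0, G = u^2, so EG − F² = 26*u^2. Taking the positive square root: √(EG − F²) = sqrt(26)*Abs(u). At (u, v) = (7/2, 2*pi/5): 7*sqrt(26)/2.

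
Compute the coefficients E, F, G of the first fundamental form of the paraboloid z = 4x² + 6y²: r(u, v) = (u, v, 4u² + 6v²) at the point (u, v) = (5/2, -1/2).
E = 401;  F = -120;  G = 37

Partials: r_u = (1, 0, 8*u), r_v = (0, 1, 12*v). As functions of (u, v):
  E = r_u · r_u = 64*u^2 + 1,
  F = r_u · r_v = 96*u*v,
  G = r_v · r_v = 144*v^2 + 1.
Evaluating at (u, v) = (5/2, -1/2): E = 401, F = -120, G = 37.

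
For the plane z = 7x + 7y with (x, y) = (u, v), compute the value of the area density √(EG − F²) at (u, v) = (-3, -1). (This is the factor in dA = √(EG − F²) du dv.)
√(EG − F²)|_{(-3, -1)} = 3*sqrt(11)

E = 50, F = 49, G = 50, so EG − F² = 99. Taking the positive square root: √(EG − F²) = 3*sqrt(11). At (u, v) = (-3, -1): 3*sqrt(11).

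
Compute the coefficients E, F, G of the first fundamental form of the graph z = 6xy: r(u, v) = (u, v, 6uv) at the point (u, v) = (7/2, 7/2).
E = 442;  F = 441;  G = 442

Partials: r_u = (1, 0, 6*v), r_v = (0, 1, 6*u). As functions of (u, v):
  E = r_u · r_u = 36*v^2 + 1,
  F = r_u · r_v = 36*u*v,
  G = r_v · r_v = 36*u^2 + 1.
Evaluating at (u, v) = (7/2, 7/2): E = 442, F = 441, G = 442.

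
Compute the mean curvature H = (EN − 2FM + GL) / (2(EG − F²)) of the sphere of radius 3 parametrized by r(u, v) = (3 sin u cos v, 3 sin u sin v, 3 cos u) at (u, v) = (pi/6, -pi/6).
H = -1/3

With E = 9, F = 0, G = 9*sin(u)^2, L = -3*sin(u)/Abs(sin(u)), M = 0, N = -3*sin(u)^3/Abs(sin(u)), assemble
  H = (EN − 2FM + GL) / (2(EG − F²)) = -sin(u)/(3*Abs(sin(u))).
At (u, v) = (pi/6, -pi/6): H = -1/3.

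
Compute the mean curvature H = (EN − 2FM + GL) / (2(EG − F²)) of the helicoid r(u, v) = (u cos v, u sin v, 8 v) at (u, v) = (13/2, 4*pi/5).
H = 0

With E = 1, F = 0, G = u^2 + 64, L = 0, M = -8/sqrt(u^2 + 64), N = 0, assemble
  H = (EN − 2FM + GL) / (2(EG − F²)) = 0.
At (u, v) = (13/2, 4*pi/5): H = 0.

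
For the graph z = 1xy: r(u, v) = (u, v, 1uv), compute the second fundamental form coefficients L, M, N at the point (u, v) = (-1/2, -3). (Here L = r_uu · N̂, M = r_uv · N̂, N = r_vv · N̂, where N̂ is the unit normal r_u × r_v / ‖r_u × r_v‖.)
L = 0;  M = 2*sqrt(41)/41;  N = 0

Compute the unit normal N̂(u, v) = (-v/sqrt(u^2 + v^2 + 1), -u/sqrt(u^2 + v^2 + 1), 1/sqrt(u^2 + v^2 + 1)), and the second partials r_uu, r_uv, r_vv. Take dot products:
  L(u, v) = r_uu · N̂ = 0,
  M(u, v) = r_uv · N̂ = 1/sqrt(u^2 + v^2 + 1),
  N(u, v) = r_vv · N̂ = 0.
Evaluating at (u, v) = (-1/2, -3):
  L = 0, M = 2*sqrt(41)/41, N = 0.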